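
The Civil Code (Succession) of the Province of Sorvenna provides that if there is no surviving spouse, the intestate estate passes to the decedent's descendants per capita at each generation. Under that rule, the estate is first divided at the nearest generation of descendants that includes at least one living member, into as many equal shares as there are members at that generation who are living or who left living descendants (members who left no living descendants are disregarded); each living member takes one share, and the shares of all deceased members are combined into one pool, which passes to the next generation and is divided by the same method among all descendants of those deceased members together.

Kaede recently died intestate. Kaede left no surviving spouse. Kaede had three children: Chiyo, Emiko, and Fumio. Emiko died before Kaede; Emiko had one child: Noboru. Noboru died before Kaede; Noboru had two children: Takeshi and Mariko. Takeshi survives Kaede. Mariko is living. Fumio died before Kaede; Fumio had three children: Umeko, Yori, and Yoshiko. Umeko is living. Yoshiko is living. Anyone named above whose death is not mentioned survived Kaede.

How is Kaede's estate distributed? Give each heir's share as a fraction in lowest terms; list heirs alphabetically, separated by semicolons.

Chiyo 1/3; Mariko 1/12; Takeshi 1/12; Umeko 1/6; Yori 1/6; Yoshiko 1/6

There is no surviving spouse, so the entire estate passes to Kaede's descendants per capita at each generation.
At generation 1 (Chiyo, Emiko, Fumio) there are 3 shares of (1)/3 = 1/3 each.
Living: Chiyo — each takes 1/3.
Deceased: Emiko and Fumio. Their combined 2/3 is pooled and carried to generation 2.
At generation 2 (Noboru, Umeko, Yori, Yoshiko) there are 4 shares of (2/3)/4 = 1/6 each.
Living: Umeko, Yori, and Yoshiko — each takes 1/6.
Deceased: Noboru. That 1/6 share is carried to generation 3.
At generation 3 (Takeshi, Mariko) there are 2 shares of (1/6)/2 = 1/12 each.
Living: Takeshi and Mariko — each takes 1/12.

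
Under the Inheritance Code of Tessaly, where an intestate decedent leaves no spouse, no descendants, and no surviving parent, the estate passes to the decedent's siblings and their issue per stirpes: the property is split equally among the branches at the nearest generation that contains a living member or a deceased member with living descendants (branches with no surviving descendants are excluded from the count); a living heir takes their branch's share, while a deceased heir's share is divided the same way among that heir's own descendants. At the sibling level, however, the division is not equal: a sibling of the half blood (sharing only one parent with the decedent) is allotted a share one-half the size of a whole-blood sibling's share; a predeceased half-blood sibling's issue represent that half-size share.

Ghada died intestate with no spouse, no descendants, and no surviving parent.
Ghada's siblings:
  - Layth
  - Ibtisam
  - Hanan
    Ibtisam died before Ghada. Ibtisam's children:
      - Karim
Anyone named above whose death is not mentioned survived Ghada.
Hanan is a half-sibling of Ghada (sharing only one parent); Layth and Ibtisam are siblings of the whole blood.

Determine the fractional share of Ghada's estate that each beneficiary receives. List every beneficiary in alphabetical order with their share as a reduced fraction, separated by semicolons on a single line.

Hanan 1/5; Karim 2/5; Layth 2/5

No spouse, descendants, or parent survives, so the estate passes to Ghada's siblings per stirpes.
Half-blood siblings count for one-half the weight of whole-blood siblings at the initial division.
Dividing 1 in proportion to weights (total weight 5/2): Layth (weight 1) → 2/5; Ibtisam (weight 1) → 2/5; Hanan (weight 1/2) → 1/5.
Layth is living and takes 2/5.
Ibtisam predeceased; the 2/5 allotted to Ibtisam's branch passes to Ibtisam's issue by representation.
Karim is the sole taker at this level and receives the full 2/5.
Hanan is living and takes 1/5.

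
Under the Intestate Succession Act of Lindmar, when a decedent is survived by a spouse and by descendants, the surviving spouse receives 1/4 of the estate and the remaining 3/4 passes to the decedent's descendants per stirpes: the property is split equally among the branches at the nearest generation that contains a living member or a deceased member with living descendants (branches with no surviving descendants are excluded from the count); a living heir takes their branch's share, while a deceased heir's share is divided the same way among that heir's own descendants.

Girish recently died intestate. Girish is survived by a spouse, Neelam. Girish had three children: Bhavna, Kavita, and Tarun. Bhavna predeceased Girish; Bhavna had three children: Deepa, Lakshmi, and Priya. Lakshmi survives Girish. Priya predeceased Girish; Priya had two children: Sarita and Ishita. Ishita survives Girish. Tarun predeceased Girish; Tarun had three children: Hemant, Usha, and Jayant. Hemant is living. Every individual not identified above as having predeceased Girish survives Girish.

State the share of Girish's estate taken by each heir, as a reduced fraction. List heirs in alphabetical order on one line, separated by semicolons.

Deepa 1/12; Hemant 1/12; Ishita 1/24; Jayant 1/12; Kavita 1/4; Lakshmi 1/12; Neelam 1/4; Sarita 1/24; Usha 1/12

Neelam, as surviving spouse, takes 1/4.
The remaining 3/4 passes to Girish's descendants per stirpes.
The 3/4 is divided into 3 equal shares of 1/4 among Bhavna, Kavita, Tarun.
Bhavna predeceased; the 1/4 allotted to Bhavna's branch passes to Bhavna's issue by representation.
The 1/4 is divided into 3 equal shares of 1/12 among Deepa, Lakshmi, Priya.
Deepa is living and takes 1/12.
Lakshmi is living and takes 1/12.
Priya predeceased; the 1/12 allotted to Priya's branch passes to Priya's issue by representation.
The 1/12 is divided into 2 equal shares of 1/24 among Sarita, Ishita.
Sarita is living and takes 1/24.
Ishita is living and takes 1/24.
Kavita is living and takes 1/4.
Tarun predeceased; the 1/4 allotted to Tarun's branch passes to Tarun's issue by representation.
The 1/4 is divided into 3 equal shares of 1/12 among Hemant, Usha, Jayant.
Hemant is living and takes 1/12.
Usha is living and takes 1/12.
Jayant is living and takes 1/12.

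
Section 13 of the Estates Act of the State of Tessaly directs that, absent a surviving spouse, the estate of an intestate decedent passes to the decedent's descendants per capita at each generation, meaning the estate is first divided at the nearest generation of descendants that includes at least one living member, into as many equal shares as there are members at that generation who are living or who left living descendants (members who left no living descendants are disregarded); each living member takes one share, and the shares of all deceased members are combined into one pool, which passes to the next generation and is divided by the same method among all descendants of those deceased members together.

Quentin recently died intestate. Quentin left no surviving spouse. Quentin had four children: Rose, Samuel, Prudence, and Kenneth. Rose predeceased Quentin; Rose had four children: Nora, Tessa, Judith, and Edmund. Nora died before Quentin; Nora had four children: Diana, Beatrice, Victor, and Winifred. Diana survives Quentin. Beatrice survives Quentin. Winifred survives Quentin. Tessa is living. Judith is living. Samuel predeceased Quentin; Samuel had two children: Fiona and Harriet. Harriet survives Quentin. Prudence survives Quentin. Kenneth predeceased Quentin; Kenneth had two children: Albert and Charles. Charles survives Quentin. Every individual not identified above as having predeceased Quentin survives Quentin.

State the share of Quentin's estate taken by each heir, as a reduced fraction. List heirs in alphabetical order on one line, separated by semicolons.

There is no surviving spouse, so the entire estate passes to Quentin's descendants per capita at each generation.
At generation 1 (Rose, Samuel, Prudence, Kenneth) there are 4 shares of (1)/4 = 1/4 each.
Living: Prudence — each takes 1/4.
Deceased: Rose, Samuel, and Kenneth. Their combined 3/4 is pooled and carried to generation 2.
At generation 2 (Nora, Tessa, Judith, Edmund, Fiona, Harriet, Albert, Charles) there are 8 shares of (3/4)/8 = 3/32 each.
Living: Tessa, Judith, Edmund, Fiona, Harriet, Albert, and Charles — each takes 3/32.
Deceased: Nora. That 3/32 share is carried to generation 3.
At generation 3 (Diana, Beatrice, Victor, Winifred) there are 4 shares of (3/32)/4 = 3/128 each.
Living: Diana, Beatrice, Victor, and Winifred — each takes 3/128.

Albert 3/32; Beatrice 3/128; Charles 3/32; Diana 3/128; Edmund 3/32; Fiona 3/32; Harriet 3/32; Judith 3/32; Prudence 1/4; Tessa 3/32; Victor 3/128; Winifred 3/128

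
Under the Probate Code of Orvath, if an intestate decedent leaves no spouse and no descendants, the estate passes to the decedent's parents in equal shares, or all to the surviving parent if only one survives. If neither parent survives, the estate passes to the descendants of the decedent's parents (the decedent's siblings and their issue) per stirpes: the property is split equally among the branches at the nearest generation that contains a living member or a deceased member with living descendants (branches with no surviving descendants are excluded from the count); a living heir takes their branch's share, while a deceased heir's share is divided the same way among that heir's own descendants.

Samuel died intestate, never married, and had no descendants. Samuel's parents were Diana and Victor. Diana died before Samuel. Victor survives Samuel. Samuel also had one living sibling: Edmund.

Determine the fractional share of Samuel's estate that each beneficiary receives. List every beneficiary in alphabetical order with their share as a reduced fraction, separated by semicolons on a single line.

Only one parent, Victor, survives, so Victor takes the entire estate. The siblings take nothing because a surviving parent has priority.

Victor 1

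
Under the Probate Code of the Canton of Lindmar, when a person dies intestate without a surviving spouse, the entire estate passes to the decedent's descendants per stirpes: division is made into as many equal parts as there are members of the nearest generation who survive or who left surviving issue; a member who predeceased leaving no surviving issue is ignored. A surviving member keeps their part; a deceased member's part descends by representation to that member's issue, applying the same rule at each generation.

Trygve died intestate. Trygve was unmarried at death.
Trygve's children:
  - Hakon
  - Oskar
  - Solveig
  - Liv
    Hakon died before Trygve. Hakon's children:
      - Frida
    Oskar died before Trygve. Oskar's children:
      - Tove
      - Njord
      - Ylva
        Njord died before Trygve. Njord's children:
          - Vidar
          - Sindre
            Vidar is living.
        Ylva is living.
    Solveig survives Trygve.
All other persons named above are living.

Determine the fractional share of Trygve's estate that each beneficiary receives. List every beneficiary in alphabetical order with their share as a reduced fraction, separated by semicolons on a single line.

Frida 1/4; Liv 1/4; Sindre 1/24; Solveig 1/4; Tove 1/12; Vidar 1/24; Ylva 1/12

There is no surviving spouse, so the entire estate passes to Trygve's descendants per stirpes.
The estate is divided into 4 equal shares of 1/4 among Hakon, Oskar, Solveig, Liv.
Hakon predeceased; the 1/4 allotted to Hakon's branch passes to Hakon's issue by representation.
Frida is the sole taker at this level and receives the full 1/4.
Oskar predeceased; the 1/4 allotted to Oskar's branch passes to Oskar's issue by representation.
The 1/4 is divided into 3 equal shares of 1/12 among Tove, Njord, Ylva.
Tove is living and takes 1/12.
Njord predeceased; the 1/12 allotted to Njord's branch passes to Njord's issue by representation.
The 1/12 is divided into 2 equal shares of 1/24 among Vidar, Sindre.
Vidar is living and takes 1/24.
Sindre is living and takes 1/24.
Ylva is living and takes 1/12.
Solveig is living and takes 1/4.
Liv is living and takes 1/4.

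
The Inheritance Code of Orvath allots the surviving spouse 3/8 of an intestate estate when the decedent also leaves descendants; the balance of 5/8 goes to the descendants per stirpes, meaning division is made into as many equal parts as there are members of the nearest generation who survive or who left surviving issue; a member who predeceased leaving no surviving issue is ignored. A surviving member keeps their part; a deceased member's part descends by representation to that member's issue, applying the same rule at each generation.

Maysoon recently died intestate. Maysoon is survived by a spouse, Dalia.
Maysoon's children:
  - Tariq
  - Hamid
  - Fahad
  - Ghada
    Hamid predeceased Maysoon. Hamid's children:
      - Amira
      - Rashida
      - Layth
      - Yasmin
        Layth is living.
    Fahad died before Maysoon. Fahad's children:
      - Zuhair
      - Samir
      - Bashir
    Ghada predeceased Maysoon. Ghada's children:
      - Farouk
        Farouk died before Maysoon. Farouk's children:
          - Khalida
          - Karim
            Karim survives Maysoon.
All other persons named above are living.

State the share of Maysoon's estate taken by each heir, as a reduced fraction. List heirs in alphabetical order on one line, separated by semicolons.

Amira 5/128; Bashir 5/96; Dalia 3/8; Karim 5/64; Khalida 5/64; Layth 5/128; Rashida 5/128; Samir 5/96; Tariq 5/32; Yasmin 5/128; Zuhair 5/96

Dalia, as surviving spouse, takes 3/8.
The remaining 5/8 passes to Maysoon's descendants per stirpes.
The 5/8 is divided into 4 equal shares of 5/32 among Tariq, Hamid, Fahad, Ghada.
Tariq is living and takes 5/32.
Hamid predeceased; the 5/32 allotted to Hamid's branch passes to Hamid's issue by representation.
The 5/32 is divided into 4 equal shares of 5/128 among Amira, Rashida, Layth, Yasmin.
Amira is living and takes 5/128.
Rashida is living and takes 5/128.
Layth is living and takes 5/128.
Yasmin is living and takes 5/128.
Fahad predeceased; the 5/32 allotted to Fahad's branch passes to Fahad's issue by representation.
The 5/32 is divided into 3 equal shares of 5/96 among Zuhair, Samir, Bashir.
Zuhair is living and takes 5/96.
Samir is living and takes 5/96.
Bashir is living and takes 5/96.
Ghada predeceased; the 5/32 allotted to Ghada's branch passes to Ghada's issue by representation.
Farouk's line is the sole branch at this level, so the full 5/32 passes to Farouk's issue by representation.
The 5/32 is divided into 2 equal shares of 5/64 among Khalida, Karim.
Khalida is living and takes 5/64.
Karim is living and takes 5/64.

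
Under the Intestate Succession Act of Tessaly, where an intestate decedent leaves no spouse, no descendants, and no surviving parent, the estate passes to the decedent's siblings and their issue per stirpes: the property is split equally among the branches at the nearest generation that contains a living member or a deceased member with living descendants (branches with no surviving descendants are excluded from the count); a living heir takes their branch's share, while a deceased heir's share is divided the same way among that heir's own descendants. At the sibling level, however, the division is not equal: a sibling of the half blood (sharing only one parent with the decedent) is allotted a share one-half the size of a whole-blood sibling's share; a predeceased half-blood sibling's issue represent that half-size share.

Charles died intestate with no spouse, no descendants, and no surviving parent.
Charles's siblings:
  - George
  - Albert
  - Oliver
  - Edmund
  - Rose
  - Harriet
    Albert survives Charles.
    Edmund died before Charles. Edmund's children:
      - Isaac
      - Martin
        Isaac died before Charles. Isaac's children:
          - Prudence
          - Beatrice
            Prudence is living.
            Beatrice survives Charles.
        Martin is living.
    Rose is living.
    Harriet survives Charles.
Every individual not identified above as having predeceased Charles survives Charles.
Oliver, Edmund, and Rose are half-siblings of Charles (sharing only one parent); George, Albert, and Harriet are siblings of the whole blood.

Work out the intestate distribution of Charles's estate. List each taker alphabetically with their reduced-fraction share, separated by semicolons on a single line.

Albert 2/9; Beatrice 1/36; George 2/9; Harriet 2/9; Martin 1/18; Oliver 1/9; Prudence 1/36; Rose 1/9

No spouse, descendants, or parent survives, so the estate passes to Charles's siblings per stirpes.
Half-blood siblings count for one-half the weight of whole-blood siblings at the initial division.
Dividing 1 in proportion to weights (total weight 9/2): George (weight 1) → 2/9; Albert (weight 1) → 2/9; Oliver (weight 1/2) → 1/9; Edmund (weight 1/2) → 1/9; Rose (weight 1/2) → 1/9; Harriet (weight 1) → 2/9.
George is living and takes 2/9.
Albert is living and takes 2/9.
Oliver is living and takes 1/9.
Edmund predeceased; the 1/9 allotted to Edmund's branch passes to Edmund's issue by representation.
The 1/9 is divided into 2 equal shares of 1/18 among Isaac, Martin.
Isaac predeceased; the 1/18 allotted to Isaac's branch passes to Isaac's issue by representation.
The 1/18 is divided into 2 equal shares of 1/36 among Prudence, Beatrice.
Prudence is living and takes 1/36.
Beatrice is living and takes 1/36.
Martin is living and takes 1/18.
Rose is living and takes 1/9.
Harriet is living and takes 2/9.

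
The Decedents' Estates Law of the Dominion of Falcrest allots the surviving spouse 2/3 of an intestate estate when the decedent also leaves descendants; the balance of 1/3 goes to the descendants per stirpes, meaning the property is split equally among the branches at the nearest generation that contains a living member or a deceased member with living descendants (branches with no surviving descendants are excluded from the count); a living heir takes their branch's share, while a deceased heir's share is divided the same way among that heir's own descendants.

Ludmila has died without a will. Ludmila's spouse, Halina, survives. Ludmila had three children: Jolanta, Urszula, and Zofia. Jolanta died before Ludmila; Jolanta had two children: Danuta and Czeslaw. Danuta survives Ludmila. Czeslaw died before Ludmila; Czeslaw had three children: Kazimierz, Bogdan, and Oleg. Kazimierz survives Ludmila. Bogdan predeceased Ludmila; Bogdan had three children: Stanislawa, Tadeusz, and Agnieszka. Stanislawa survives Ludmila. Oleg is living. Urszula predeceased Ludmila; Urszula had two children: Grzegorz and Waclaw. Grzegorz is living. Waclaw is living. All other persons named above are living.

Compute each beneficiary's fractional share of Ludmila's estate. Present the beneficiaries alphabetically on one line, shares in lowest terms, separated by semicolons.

Agnieszka 1/162; Danuta 1/18; Grzegorz 1/18; Halina 2/3; Kazimierz 1/54; Oleg 1/54; Stanislawa 1/162; Tadeusz 1/162; Waclaw 1/18; Zofia 1/9

Halina, as surviving spouse, takes 2/3.
The remaining 1/3 passes to Ludmila's descendants per stirpes.
The 1/3 is divided into 3 equal shares of 1/9 among Jolanta, Urszula, Zofia.
Jolanta predeceased; the 1/9 allotted to Jolanta's branch passes to Jolanta's issue by representation.
The 1/9 is divided into 2 equal shares of 1/18 among Danuta, Czeslaw.
Danuta is living and takes 1/18.
Czeslaw predeceased; the 1/18 allotted to Czeslaw's branch passes to Czeslaw's issue by representation.
The 1/18 is divided into 3 equal shares of 1/54 among Kazimierz, Bogdan, Oleg.
Kazimierz is living and takes 1/54.
Bogdan predeceased; the 1/54 allotted to Bogdan's branch passes to Bogdan's issue by representation.
The 1/54 is divided into 3 equal shares of 1/162 among Stanislawa, Tadeusz, Agnieszka.
Stanislawa is living and takes 1/162.
Tadeusz is living and takes 1/162.
Agnieszka is living and takes 1/162.
Oleg is living and takes 1/54.
Urszula predeceased; the 1/9 allotted to Urszula's branch passes to Urszula's issue by representation.
The 1/9 is divided into 2 equal shares of 1/18 among Grzegorz, Waclaw.
Grzegorz is living and takes 1/18.
Waclaw is living and takes 1/18.
Zofia is living and takes 1/9.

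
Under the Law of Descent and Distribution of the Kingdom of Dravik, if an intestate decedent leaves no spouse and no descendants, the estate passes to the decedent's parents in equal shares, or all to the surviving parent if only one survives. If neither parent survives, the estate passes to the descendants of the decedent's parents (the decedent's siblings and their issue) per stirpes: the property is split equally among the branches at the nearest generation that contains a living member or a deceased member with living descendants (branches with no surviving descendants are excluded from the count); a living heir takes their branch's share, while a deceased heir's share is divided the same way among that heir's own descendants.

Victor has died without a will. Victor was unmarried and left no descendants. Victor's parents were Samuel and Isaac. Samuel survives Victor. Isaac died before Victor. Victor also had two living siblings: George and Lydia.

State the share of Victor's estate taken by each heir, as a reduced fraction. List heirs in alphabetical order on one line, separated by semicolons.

Only one parent, Samuel, survives, so Samuel takes the entire estate. The siblings take nothing because a surviving parent has priority.

Samuel 1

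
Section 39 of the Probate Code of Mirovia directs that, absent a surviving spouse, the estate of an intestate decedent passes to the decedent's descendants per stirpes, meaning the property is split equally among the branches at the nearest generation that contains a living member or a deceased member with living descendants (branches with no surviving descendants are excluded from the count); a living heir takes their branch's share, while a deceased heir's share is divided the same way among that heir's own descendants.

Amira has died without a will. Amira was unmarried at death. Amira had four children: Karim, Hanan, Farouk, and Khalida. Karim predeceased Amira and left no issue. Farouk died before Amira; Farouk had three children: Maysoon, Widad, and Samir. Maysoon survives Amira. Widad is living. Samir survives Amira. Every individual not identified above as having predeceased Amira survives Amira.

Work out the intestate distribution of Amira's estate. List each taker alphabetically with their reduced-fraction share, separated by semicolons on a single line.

There is no surviving spouse, so the entire estate passes to Amira's descendants per stirpes.
Karim left no surviving issue, so that branch lapses and is disregarded.
The estate is divided into 3 equal shares of 1/3 among Hanan, Farouk, Khalida.
Hanan is living and takes 1/3.
Farouk predeceased; the 1/3 allotted to Farouk's branch passes to Farouk's issue by representation.
The 1/3 is divided into 3 equal shares of 1/9 among Maysoon, Widad, Samir.
Maysoon is living and takes 1/9.
Widad is living and takes 1/9.
Samir is living and takes 1/9.
Khalida is living and takes 1/3.

Hanan 1/3; Khalida 1/3; Maysoon 1/9; Samir 1/9; Widad 1/9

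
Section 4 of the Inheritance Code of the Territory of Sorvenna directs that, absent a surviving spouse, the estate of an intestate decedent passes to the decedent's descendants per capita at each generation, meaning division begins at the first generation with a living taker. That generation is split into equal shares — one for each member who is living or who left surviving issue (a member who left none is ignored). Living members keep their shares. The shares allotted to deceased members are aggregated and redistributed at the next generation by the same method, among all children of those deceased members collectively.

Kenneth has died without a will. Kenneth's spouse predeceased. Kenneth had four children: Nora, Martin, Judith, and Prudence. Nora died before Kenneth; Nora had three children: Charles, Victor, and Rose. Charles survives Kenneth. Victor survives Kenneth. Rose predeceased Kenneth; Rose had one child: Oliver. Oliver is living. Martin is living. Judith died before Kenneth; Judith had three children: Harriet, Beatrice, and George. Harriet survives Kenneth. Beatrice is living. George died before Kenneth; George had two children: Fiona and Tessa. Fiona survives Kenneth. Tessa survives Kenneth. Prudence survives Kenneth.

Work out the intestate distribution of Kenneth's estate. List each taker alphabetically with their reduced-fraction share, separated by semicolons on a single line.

Beatrice 1/12; Charles 1/12; Fiona 1/18; Harriet 1/12; Martin 1/4; Oliver 1/18; Prudence 1/4; Tessa 1/18; Victor 1/12

There is no surviving spouse, so the entire estate passes to Kenneth's descendants per capita at each generation.
At generation 1 (Nora, Martin, Judith, Prudence) there are 4 shares of (1)/4 = 1/4 each.
Living: Martin and Prudence — each takes 1/4.
Deceased: Nora and Judith. Their combined 1/2 is pooled and carried to generation 2.
At generation 2 (Charles, Victor, Rose, Harriet, Beatrice, George) there are 6 shares of (1/2)/6 = 1/12 each.
Living: Charles, Victor, Harriet, and Beatrice — each takes 1/12.
Deceased: Rose and George. Their combined 1/6 is pooled and carried to generation 3.
At generation 3 (Oliver, Fiona, Tessa) there are 3 shares of (1/6)/3 = 1/18 each.
Living: Oliver, Fiona, and Tessa — each takes 1/18.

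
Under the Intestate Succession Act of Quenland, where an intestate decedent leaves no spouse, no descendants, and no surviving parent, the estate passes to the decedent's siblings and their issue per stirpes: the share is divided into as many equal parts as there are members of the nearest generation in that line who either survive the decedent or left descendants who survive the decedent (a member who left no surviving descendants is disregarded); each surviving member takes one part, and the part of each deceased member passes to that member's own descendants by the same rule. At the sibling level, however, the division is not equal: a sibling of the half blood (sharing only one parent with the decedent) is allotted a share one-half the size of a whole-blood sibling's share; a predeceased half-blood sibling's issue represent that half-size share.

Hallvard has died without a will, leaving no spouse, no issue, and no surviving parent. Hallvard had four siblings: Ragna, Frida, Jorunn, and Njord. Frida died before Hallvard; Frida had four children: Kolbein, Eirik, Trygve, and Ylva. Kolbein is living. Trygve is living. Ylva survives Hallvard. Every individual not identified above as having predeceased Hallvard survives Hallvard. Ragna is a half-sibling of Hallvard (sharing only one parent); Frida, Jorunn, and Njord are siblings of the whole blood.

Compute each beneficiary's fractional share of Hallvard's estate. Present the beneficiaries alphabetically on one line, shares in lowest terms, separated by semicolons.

No spouse, descendants, or parent survives, so the estate passes to Hallvard's siblings per stirpes.
Half-blood siblings count for one-half the weight of whole-blood siblings at the initial division.
Dividing 1 in proportion to weights (total weight 7/2): Ragna (weight 1/2) → 1/7; Frida (weight 1) → 2/7; Jorunn (weight 1) → 2/7; Njord (weight 1) → 2/7.
Ragna is living and takes 1/7.
Frida predeceased; the 2/7 allotted to Frida's branch passes to Frida's issue by representation.
The 2/7 is divided into 4 equal shares of 1/14 among Kolbein, Eirik, Trygve, Ylva.
Kolbein is living and takes 1/14.
Eirik is living and takes 1/14.
Trygve is living and takes 1/14.
Ylva is living and takes 1/14.
Jorunn is living and takes 2/7.
Njord is living and takes 2/7.

Eirik 1/14; Jorunn 2/7; Kolbein 1/14; Njord 2/7; Ragna 1/7; Trygve 1/14; Ylva 1/14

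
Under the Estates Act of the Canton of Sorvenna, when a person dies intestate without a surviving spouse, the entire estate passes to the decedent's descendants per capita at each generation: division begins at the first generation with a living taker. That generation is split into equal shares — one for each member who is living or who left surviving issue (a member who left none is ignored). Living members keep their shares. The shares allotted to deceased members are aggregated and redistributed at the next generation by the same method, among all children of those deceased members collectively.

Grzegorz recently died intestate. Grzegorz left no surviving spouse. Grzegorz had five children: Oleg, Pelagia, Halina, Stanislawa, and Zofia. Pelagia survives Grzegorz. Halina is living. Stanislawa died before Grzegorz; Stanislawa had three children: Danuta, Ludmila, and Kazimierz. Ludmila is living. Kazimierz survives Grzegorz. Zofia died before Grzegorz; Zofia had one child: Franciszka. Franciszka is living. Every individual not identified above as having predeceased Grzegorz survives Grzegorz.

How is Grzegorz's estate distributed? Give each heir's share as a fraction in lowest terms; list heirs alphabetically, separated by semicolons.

Danuta 1/10; Franciszka 1/10; Halina 1/5; Kazimierz 1/10; Ludmila 1/10; Oleg 1/5; Pelagia 1/5

There is no surviving spouse, so the entire estate passes to Grzegorz's descendants per capita at each generation.
At generation 1 (Oleg, Pelagia, Halina, Stanislawa, Zofia) there are 5 shares of (1)/5 = 1/5 each.
Living: Oleg, Pelagia, and Halina — each takes 1/5.
Deceased: Stanislawa and Zofia. Their combined 2/5 is pooled and carried to generation 2.
At generation 2 (Danuta, Ludmila, Kazimierz, Franciszka) there are 4 shares of (2/5)/4 = 1/10 each.
Living: Danuta, Ludmila, Kazimierz, and Franciszka — each takes 1/10.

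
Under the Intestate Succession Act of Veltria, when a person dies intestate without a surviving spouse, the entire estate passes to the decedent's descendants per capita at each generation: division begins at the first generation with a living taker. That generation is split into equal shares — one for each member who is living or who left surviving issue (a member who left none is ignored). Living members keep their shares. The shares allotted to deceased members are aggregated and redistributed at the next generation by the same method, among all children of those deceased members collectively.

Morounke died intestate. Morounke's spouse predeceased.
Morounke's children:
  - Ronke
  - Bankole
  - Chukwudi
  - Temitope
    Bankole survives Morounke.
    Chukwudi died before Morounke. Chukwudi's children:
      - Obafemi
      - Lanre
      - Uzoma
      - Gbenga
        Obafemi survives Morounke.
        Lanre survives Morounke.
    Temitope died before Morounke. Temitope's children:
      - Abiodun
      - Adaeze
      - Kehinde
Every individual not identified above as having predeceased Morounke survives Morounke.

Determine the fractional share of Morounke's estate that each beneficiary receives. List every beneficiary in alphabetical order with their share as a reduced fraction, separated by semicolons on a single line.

There is no surviving spouse, so the entire estate passes to Morounke's descendants per capita at each generation.
At generation 1 (Ronke, Bankole, Chukwudi, Temitope) there are 4 shares of (1)/4 = 1/4 each.
Living: Ronke and Bankole — each takes 1/4.
Deceased: Chukwudi and Temitope. Their combined 1/2 is pooled and carried to generation 2.
At generation 2 (Obafemi, Lanre, Uzoma, Gbenga, Abiodun, Adaeze, Kehinde) there are 7 shares of (1/2)/7 = 1/14 each.
Living: Obafemi, Lanre, Uzoma, Gbenga, Abiodun, Adaeze, and Kehinde — each takes 1/14.

Abiodun 1/14; Adaeze 1/14; Bankole 1/4; Gbenga 1/14; Kehinde 1/14; Lanre 1/14; Obafemi 1/14; Ronke 1/4; Uzoma 1/14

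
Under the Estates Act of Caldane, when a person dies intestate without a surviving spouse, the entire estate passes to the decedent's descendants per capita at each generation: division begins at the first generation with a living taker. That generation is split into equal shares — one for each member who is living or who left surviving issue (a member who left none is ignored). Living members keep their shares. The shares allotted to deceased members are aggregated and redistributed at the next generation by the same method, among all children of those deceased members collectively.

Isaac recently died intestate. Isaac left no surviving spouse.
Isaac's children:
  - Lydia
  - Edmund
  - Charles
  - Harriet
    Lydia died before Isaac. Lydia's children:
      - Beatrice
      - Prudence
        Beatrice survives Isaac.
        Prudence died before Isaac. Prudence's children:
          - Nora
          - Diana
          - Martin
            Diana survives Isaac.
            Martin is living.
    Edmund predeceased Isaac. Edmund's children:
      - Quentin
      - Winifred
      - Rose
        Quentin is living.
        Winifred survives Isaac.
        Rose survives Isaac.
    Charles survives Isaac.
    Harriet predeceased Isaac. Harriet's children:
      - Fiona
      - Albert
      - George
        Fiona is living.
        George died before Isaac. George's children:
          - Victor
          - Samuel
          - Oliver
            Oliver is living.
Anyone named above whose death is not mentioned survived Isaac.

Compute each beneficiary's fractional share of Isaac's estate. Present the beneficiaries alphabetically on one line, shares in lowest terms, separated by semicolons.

Albert 3/32; Beatrice 3/32; Charles 1/4; Diana 1/32; Fiona 3/32; Martin 1/32; Nora 1/32; Oliver 1/32; Quentin 3/32; Rose 3/32; Samuel 1/32; Victor 1/32; Winifred 3/32

There is no surviving spouse, so the entire estate passes to Isaac's descendants per capita at each generation.
At generation 1 (Lydia, Edmund, Charles, Harriet) there are 4 shares of (1)/4 = 1/4 each.
Living: Charles — each takes 1/4.
Deceased: Lydia, Edmund, and Harriet. Their combined 3/4 is pooled and carried to generation 2.
At generation 2 (Beatrice, Prudence, Quentin, Winifred, Rose, Fiona, Albert, George) there are 8 shares of (3/4)/8 = 3/32 each.
Living: Beatrice, Quentin, Winifred, Rose, Fiona, and Albert — each takes 3/32.
Deceased: Prudence and George. Their combined 3/16 is pooled and carried to generation 3.
At generation 3 (Nora, Diana, Martin, Victor, Samuel, Oliver) there are 6 shares of (3/16)/6 = 1/32 each.
Living: Nora, Diana, Martin, Victor, Samuel, and Oliver — each takes 1/32.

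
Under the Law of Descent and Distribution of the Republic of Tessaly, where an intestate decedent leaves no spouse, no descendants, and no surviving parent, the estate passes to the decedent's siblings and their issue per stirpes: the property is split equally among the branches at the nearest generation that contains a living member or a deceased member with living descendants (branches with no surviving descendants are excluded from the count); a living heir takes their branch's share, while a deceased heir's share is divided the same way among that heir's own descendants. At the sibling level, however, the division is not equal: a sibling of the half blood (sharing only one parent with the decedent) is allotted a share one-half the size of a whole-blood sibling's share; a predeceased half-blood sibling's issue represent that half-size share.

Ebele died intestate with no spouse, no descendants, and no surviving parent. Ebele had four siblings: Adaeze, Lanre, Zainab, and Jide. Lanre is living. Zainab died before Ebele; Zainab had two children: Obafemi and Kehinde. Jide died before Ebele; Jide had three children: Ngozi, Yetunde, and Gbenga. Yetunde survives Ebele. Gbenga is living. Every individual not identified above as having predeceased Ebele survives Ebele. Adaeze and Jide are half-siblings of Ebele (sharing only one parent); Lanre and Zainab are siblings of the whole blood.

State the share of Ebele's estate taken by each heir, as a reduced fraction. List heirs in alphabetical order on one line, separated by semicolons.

No spouse, descendants, or parent survives, so the estate passes to Ebele's siblings per stirpes.
Half-blood siblings count for one-half the weight of whole-blood siblings at the initial division.
Dividing 1 in proportion to weights (total weight 3): Adaeze (weight 1/2) → 1/6; Lanre (weight 1) → 1/3; Zainab (weight 1) → 1/3; Jide (weight 1/2) → 1/6.
Adaeze is living and takes 1/6.
Lanre is living and takes 1/3.
Zainab predeceased; the 1/3 allotted to Zainab's branch passes to Zainab's issue by representation.
The 1/3 is divided into 2 equal shares of 1/6 among Obafemi, Kehinde.
Obafemi is living and takes 1/6.
Kehinde is living and takes 1/6.
Jide predeceased; the 1/6 allotted to Jide's branch passes to Jide's issue by representation.
The 1/6 is divided into 3 equal shares of 1/18 among Ngozi, Yetunde, Gbenga.
Ngozi is living and takes 1/18.
Yetunde is living and takes 1/18.
Gbenga is living and takes 1/18.

Adaeze 1/6; Gbenga 1/18; Kehinde 1/6; Lanre 1/3; Ngozi 1/18; Obafemi 1/6; Yetunde 1/18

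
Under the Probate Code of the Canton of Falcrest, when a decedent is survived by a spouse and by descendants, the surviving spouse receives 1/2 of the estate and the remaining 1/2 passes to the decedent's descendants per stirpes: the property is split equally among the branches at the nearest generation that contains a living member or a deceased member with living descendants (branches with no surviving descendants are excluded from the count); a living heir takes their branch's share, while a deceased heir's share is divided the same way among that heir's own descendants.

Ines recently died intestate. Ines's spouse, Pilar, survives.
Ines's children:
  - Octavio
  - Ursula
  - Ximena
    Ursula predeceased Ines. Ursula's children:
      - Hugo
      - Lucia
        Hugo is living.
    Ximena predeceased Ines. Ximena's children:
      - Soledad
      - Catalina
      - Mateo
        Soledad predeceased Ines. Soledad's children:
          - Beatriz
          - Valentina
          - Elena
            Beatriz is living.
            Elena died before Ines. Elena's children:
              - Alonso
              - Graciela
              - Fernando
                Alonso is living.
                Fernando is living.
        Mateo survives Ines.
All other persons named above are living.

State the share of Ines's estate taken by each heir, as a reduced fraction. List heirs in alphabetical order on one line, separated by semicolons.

Pilar, as surviving spouse, takes 1/2.
The remaining 1/2 passes to Ines's descendants per stirpes.
The 1/2 is divided into 3 equal shares of 1/6 among Octavio, Ursula, Ximena.
Octavio is living and takes 1/6.
Ursula predeceased; the 1/6 allotted to Ursula's branch passes to Ursula's issue by representation.
The 1/6 is divided into 2 equal shares of 1/12 among Hugo, Lucia.
Hugo is living and takes 1/12.
Lucia is living and takes 1/12.
Ximena predeceased; the 1/6 allotted to Ximena's branch passes to Ximena's issue by representation.
The 1/6 is divided into 3 equal shares of 1/18 among Soledad, Catalina, Mateo.
Soledad predeceased; the 1/18 allotted to Soledad's branch passes to Soledad's issue by representation.
The 1/18 is divided into 3 equal shares of 1/54 among Beatriz, Valentina, Elena.
Beatriz is living and takes 1/54.
Valentina is living and takes 1/54.
Elena predeceased; the 1/54 allotted to Elena's branch passes to Elena's issue by representation.
The 1/54 is divided into 3 equal shares of 1/162 among Alonso, Graciela, Fernando.
Alonso is living and takes 1/162.
Graciela is living and takes 1/162.
Fernando is living and takes 1/162.
Catalina is living and takes 1/18.
Mateo is living and takes 1/18.

Alonso 1/162; Beatriz 1/54; Catalina 1/18; Fernando 1/162; Graciela 1/162; Hugo 1/12; Lucia 1/12; Mateo 1/18; Octavio 1/6; Pilar 1/2; Valentina 1/54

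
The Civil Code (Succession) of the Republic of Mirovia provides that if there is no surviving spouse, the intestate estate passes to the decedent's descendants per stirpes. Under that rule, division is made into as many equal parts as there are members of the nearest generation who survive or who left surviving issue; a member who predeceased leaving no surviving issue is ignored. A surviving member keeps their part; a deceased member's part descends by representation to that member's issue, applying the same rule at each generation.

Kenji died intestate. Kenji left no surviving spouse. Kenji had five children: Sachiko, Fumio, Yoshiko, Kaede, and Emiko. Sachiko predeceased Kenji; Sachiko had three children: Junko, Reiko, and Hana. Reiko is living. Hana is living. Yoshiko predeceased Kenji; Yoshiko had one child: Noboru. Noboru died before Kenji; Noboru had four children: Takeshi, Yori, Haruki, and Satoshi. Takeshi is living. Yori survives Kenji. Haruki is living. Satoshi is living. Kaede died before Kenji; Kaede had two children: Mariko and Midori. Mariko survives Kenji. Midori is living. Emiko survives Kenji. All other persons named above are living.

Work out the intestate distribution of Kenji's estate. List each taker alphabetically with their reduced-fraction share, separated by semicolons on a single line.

Emiko 1/5; Fumio 1/5; Hana 1/15; Haruki 1/20; Junko 1/15; Mariko 1/10; Midori 1/10; Reiko 1/15; Satoshi 1/20; Takeshi 1/20; Yori 1/20

There is no surviving spouse, so the entire estate passes to Kenji's descendants per stirpes.
The estate is divided into 5 equal shares of 1/5 among Sachiko, Fumio, Yoshiko, Kaede, Emiko.
Sachiko predeceased; the 1/5 allotted to Sachiko's branch passes to Sachiko's issue by representation.
The 1/5 is divided into 3 equal shares of 1/15 among Junko, Reiko, Hana.
Junko is living and takes 1/15.
Reiko is living and takes 1/15.
Hana is living and takes 1/15.
Fumio is living and takes 1/5.
Yoshiko predeceased; the 1/5 allotted to Yoshiko's branch passes to Yoshiko's issue by representation.
Noboru's line is the sole branch at this level, so the full 1/5 passes to Noboru's issue by representation.
The 1/5 is divided into 4 equal shares of 1/20 among Takeshi, Yori, Haruki, Satoshi.
Takeshi is living and takes 1/20.
Yori is living and takes 1/20.
Haruki is living and takes 1/20.
Satoshi is living and takes 1/20.
Kaede predeceased; the 1/5 allotted to Kaede's branch passes to Kaede's issue by representation.
The 1/5 is divided into 2 equal shares of 1/10 among Mariko, Midori.
Mariko is living and takes 1/10.
Midori is living and takes 1/10.
Emiko is living and takes 1/5.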